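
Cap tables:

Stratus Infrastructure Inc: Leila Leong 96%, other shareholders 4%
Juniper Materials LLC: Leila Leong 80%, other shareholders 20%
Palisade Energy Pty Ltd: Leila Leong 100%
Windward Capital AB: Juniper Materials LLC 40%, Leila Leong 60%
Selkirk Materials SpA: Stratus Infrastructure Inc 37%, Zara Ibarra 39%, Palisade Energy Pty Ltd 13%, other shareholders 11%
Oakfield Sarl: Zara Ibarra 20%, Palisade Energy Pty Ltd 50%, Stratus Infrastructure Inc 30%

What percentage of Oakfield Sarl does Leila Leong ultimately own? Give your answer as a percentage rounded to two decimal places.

78.80%

Leila reaches Oakfield along 2 paths.
Via Palisade: 100% × 50% = 50%.
Via Stratus: 96% × 30% = 28.8%.
Total: 50% + 28.8% = 78.8%.
Rounded: 78.80%.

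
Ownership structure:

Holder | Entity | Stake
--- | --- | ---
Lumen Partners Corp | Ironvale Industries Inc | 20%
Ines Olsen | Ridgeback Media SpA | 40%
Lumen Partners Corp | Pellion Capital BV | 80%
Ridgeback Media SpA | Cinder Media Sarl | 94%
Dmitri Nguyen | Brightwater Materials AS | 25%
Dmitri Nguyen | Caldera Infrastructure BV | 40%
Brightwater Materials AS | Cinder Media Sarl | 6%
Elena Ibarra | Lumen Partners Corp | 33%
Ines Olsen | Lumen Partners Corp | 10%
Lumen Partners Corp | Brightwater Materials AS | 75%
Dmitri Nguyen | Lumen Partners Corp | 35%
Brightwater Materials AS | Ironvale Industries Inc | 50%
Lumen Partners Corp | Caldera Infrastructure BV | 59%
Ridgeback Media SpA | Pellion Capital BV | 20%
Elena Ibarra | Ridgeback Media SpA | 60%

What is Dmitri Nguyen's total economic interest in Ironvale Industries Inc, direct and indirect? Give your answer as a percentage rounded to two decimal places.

Dmitri reaches Ironvale along 3 paths.
Via Lumen → Brightwater: 35% × 75% × 50% = 13.125%.
Via Brightwater: 25% × 50% = 12.5%.
Via Lumen: 35% × 20% = 7%.
Total: 13.125% + 12.5% + 7% = 32.625%.
Rounded: 32.63%.

32.63%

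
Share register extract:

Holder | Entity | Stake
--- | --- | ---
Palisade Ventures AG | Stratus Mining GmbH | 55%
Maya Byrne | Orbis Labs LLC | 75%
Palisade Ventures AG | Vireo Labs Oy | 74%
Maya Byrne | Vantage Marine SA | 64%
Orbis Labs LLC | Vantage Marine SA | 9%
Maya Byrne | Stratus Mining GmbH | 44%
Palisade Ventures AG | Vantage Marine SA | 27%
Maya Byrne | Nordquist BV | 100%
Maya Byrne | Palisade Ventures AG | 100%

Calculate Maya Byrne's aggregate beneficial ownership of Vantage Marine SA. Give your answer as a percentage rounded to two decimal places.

97.75%

Maya reaches Vantage along 3 paths.
Direct stake: 64% = 64%.
Via Orbis: 75% × 9% = 6.75%.
Via Palisade: 100% × 27% = 27%.
Total: 64% + 6.75% + 27% = 97.75%.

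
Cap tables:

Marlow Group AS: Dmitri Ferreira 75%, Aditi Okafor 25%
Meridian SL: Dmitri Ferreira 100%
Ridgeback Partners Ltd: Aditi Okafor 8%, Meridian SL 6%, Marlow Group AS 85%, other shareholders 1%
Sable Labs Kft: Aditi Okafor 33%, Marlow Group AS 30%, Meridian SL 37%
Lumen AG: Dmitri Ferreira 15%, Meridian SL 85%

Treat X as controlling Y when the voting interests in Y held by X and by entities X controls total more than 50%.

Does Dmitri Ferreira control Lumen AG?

Yes

Dmitri holds 100% of Meridian, so Dmitri controls Meridian.
Dmitri and Meridian together hold 15% + 85% = 100% of Lumen, so Dmitri controls Lumen.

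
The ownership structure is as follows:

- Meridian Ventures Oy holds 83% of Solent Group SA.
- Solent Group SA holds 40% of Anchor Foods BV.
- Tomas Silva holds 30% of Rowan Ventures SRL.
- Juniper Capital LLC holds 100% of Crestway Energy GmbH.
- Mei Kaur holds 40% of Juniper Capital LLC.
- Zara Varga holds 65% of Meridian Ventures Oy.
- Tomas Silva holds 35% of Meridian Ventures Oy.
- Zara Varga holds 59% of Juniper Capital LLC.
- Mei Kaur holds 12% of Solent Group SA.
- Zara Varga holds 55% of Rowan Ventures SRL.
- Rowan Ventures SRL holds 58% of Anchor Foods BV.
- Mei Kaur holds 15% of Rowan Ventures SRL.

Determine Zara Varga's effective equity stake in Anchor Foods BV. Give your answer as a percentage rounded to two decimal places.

Zara reaches Anchor along 2 paths.
Via Rowan: 55% × 58% = 31.9%.
Via Meridian → Solent: 65% × 83% × 40% = 21.58%.
Total: 31.9% + 21.58% = 53.48%.

53.48%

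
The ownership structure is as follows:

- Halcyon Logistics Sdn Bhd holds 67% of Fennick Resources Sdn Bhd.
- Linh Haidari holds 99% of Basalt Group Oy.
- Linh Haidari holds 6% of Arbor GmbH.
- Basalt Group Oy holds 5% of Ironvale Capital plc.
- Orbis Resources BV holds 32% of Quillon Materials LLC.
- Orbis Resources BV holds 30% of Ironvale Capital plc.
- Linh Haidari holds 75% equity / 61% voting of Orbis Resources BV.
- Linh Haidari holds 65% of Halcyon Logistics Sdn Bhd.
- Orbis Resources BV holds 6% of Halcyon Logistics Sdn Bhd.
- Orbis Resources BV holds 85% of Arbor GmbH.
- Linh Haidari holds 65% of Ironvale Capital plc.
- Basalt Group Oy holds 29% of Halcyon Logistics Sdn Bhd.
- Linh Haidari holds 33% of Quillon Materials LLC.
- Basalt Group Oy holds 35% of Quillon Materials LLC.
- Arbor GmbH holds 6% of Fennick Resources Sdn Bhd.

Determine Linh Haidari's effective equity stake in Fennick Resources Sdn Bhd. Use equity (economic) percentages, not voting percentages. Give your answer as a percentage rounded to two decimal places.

69.99%

Linh reaches Fennick along 5 paths.
Via Orbis → Arbor: 75% × 85% × 6% = 3.825%.
Via Arbor: 6% × 6% = 0.36%.
Via Orbis → Halcyon: 75% × 6% × 67% = 3.015%.
Via Halcyon: 65% × 67% = 43.55%.
Via Basalt → Halcyon: 99% × 29% × 67% = 19.2357%.
Total: 3.825% + 0.36% + 3.015% + 43.55% + 19.2357% = 69.9857%.
Rounded: 69.99%.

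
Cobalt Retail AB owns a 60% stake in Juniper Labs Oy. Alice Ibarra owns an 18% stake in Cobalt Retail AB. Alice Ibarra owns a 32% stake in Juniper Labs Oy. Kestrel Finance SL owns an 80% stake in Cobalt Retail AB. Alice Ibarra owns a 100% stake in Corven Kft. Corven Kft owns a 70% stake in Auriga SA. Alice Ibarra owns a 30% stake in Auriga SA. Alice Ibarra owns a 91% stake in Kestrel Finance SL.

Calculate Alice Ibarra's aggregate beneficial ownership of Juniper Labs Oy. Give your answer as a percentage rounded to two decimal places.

Alice reaches Juniper along 3 paths.
Via Cobalt: 18% × 60% = 10.8%.
Via Kestrel → Cobalt: 91% × 80% × 60% = 43.68%.
Direct stake: 32% = 32%.
Total: 10.8% + 43.68% + 32% = 86.48%.

86.48%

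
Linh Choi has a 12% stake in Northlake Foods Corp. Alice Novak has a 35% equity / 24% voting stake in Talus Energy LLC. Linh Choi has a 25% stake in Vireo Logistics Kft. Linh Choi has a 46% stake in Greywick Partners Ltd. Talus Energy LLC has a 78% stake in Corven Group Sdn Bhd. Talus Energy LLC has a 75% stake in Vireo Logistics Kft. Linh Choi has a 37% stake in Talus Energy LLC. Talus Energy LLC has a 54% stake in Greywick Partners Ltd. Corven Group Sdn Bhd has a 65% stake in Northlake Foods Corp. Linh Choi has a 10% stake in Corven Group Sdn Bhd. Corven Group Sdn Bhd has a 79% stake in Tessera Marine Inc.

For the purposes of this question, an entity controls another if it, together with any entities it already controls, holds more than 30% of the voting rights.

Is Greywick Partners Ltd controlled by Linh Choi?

Yes

Linh holds 37% of Talus, so Linh controls Talus.
Talus and Linh together hold 54% + 46% = 100% of Greywick, so Linh controls Greywick.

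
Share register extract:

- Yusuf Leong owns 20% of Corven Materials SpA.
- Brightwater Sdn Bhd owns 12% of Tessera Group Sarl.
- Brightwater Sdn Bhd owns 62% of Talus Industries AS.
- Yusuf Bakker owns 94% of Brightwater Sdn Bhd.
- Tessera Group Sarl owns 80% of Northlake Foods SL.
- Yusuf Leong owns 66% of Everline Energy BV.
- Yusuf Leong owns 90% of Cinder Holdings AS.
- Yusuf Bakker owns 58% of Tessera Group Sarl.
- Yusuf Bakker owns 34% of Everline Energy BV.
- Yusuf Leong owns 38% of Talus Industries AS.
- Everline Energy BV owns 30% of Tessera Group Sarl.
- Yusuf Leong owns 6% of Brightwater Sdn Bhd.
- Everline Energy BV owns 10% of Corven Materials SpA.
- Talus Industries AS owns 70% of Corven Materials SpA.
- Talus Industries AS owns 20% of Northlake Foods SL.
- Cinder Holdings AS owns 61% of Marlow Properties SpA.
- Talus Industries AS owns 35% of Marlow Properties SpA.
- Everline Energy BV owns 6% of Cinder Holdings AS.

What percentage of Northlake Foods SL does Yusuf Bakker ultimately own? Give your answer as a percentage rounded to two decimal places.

Yusuf Bakker reaches Northlake along 4 paths.
Via Brightwater → Talus: 94% × 62% × 20% = 11.656%.
Via Everline → Tessera: 34% × 30% × 80% = 8.16%.
Via Tessera: 58% × 80% = 46.4%.
Via Brightwater → Tessera: 94% × 12% × 80% = 9.024%.
Total: 11.656% + 8.16% + 46.4% + 9.024% = 75.24%.

75.24%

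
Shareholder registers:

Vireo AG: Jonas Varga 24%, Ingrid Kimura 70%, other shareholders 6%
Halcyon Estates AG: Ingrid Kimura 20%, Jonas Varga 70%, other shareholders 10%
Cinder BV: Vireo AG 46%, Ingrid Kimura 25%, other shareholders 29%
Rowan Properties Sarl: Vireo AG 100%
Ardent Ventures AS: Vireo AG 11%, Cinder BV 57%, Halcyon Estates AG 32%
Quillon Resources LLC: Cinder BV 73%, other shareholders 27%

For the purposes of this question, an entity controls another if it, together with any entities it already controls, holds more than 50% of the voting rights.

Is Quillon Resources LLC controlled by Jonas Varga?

No

Jonas holds 70% of Halcyon, so Jonas controls Halcyon.
Neither Jonas nor any entity Jonas controls holds any voting interest in Quillon.
So Jonas does not control Quillon.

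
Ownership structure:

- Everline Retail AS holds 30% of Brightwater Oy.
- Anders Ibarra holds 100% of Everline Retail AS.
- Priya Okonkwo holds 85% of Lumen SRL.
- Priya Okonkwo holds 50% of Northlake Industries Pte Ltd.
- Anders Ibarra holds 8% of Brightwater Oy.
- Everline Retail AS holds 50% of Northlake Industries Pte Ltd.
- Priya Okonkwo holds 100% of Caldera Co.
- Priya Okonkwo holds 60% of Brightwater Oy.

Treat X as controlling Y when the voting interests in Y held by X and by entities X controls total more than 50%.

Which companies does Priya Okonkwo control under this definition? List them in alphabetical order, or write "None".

Brightwater Oy, Caldera Co, Lumen SRL

Priya holds 100% of Caldera, so Priya controls Caldera.
Priya holds 60% of Brightwater, so Priya controls Brightwater.
Priya holds 85% of Lumen, so Priya controls Lumen.
No other company's threshold is met.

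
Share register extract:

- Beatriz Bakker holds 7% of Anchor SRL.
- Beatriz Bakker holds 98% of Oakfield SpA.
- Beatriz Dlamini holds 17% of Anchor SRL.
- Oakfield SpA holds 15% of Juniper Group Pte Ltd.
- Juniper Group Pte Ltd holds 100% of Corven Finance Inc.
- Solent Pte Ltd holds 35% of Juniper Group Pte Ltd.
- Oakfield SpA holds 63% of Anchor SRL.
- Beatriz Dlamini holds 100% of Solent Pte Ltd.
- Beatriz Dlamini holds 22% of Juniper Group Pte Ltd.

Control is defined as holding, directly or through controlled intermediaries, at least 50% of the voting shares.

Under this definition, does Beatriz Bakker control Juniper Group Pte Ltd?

Beatriz Bakker holds 98% of Oakfield, so Beatriz Bakker controls Oakfield.
Oakfield and Beatriz Bakker together hold 63% + 7% = 70% of Anchor, so Beatriz Bakker controls Anchor.
In Juniper, Beatriz Bakker's side holds only 15%, not ≥ 50%.
So Beatriz Bakker does not control Juniper.

No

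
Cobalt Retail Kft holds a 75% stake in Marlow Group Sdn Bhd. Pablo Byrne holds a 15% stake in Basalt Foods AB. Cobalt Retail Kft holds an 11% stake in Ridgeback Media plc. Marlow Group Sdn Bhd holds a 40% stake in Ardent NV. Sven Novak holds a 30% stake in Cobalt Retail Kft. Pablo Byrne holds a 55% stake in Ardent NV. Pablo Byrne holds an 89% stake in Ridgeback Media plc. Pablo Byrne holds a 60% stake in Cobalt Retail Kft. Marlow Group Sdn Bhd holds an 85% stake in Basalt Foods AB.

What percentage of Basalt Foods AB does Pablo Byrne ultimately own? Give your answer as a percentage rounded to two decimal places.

53.25%

Pablo reaches Basalt along 2 paths.
Direct stake: 15% = 15%.
Via Cobalt → Marlow: 60% × 75% × 85% = 38.25%.
Total: 15% + 38.25% = 53.25%.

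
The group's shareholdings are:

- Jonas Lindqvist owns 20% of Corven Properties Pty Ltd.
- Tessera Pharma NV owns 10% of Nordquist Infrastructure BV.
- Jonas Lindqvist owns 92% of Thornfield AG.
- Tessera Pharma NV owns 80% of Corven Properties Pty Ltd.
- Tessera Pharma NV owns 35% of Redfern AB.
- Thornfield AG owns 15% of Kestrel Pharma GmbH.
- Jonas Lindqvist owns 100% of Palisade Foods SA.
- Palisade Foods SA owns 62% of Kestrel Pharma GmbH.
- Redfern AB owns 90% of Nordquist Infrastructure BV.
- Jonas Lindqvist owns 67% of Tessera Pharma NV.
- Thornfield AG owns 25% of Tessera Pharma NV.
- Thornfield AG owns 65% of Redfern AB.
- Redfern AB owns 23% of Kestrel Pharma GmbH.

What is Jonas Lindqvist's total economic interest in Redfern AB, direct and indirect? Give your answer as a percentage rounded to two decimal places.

91.30%

Jonas reaches Redfern along 3 paths.
Via Thornfield: 92% × 65% = 59.8%.
Via Tessera: 67% × 35% = 23.45%.
Via Thornfield → Tessera: 92% × 25% × 35% = 8.05%.
Total: 59.8% + 23.45% + 8.05% = 91.3%.
Rounded: 91.30%.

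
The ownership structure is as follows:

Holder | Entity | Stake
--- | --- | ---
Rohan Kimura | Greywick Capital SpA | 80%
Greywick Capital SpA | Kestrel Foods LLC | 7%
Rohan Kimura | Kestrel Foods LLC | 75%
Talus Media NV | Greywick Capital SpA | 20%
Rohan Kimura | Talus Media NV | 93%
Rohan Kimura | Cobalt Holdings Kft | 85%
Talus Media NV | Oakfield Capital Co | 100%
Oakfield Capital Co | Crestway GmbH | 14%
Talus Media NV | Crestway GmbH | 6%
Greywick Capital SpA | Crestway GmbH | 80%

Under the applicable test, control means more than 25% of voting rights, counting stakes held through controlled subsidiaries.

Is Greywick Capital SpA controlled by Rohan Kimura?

Rohan holds 93% of Talus, so Rohan controls Talus.
Rohan and Talus together hold 80% + 20% = 100% of Greywick, so Rohan controls Greywick.

Yes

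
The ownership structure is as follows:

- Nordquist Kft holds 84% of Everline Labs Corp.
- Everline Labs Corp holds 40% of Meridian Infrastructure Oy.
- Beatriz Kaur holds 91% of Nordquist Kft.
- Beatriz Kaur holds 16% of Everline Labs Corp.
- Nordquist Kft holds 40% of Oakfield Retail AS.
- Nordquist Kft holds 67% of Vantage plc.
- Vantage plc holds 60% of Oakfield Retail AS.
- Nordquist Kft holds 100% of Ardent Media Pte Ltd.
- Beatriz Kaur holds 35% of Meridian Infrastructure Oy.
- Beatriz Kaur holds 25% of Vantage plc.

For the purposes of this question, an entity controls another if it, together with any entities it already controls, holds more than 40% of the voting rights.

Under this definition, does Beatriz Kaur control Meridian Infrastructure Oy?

Beatriz holds 91% of Nordquist, so Beatriz controls Nordquist.
Nordquist and Beatriz together hold 84% + 16% = 100% of Everline, so Beatriz controls Everline.
Everline and Beatriz together hold 40% + 35% = 75% of Meridian, so Beatriz controls Meridian.

Yes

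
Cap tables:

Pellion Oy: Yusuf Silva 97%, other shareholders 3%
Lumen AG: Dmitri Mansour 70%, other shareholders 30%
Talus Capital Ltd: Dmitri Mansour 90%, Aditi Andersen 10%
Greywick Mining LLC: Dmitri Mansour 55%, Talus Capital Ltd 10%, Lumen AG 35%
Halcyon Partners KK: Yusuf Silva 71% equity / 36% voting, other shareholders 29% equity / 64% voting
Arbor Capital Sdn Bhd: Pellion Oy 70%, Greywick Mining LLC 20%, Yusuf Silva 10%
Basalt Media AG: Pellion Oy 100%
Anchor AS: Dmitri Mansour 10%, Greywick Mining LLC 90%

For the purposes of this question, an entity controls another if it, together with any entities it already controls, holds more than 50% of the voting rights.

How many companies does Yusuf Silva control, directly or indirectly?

3

Yusuf holds 97% of Pellion, so Yusuf controls Pellion.
Pellion and Yusuf together hold 70% + 10% = 80% of Arbor, so Yusuf controls Arbor.
Pellion holds 100% of Basalt, so Yusuf controls Basalt.
No other company's threshold is met.
Yusuf controls 3 companies.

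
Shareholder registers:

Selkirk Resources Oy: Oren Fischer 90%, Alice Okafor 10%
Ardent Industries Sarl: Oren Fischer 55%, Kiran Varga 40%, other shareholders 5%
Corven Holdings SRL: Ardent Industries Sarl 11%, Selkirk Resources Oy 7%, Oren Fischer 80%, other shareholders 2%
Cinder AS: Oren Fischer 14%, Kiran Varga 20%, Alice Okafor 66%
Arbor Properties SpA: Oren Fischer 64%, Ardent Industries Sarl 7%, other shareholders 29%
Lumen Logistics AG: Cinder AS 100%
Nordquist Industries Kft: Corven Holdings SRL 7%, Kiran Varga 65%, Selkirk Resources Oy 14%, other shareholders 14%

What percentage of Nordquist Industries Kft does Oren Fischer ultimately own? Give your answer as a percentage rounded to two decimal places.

19.06%

Oren reaches Nordquist along 4 paths.
Via Ardent → Corven: 55% × 11% × 7% = 0.4235%.
Via Selkirk → Corven: 90% × 7% × 7% = 0.441%.
Via Corven: 80% × 7% = 5.6%.
Via Selkirk: 90% × 14% = 12.6%.
Total: 0.4235% + 0.441% + 5.6% + 12.6% = 19.0645%.
Rounded: 19.06%.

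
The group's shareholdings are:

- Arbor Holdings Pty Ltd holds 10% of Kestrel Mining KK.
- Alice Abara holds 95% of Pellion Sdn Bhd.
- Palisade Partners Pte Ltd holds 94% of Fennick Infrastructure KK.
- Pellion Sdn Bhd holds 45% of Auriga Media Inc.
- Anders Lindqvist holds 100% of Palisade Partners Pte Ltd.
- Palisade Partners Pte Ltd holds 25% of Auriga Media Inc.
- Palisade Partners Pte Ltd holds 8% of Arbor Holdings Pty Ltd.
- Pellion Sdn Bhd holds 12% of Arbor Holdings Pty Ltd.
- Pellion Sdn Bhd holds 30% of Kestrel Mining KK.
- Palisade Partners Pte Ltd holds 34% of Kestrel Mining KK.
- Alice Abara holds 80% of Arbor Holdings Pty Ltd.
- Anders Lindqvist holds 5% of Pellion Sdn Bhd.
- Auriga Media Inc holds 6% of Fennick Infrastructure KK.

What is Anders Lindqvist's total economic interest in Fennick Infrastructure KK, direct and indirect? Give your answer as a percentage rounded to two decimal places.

95.64%

Anders reaches Fennick along 3 paths.
Via Pellion → Auriga: 5% × 45% × 6% = 0.135%.
Via Palisade → Auriga: 100% × 25% × 6% = 1.5%.
Via Palisade: 100% × 94% = 94%.
Total: 0.135% + 1.5% + 94% = 95.635%.
Rounded: 95.64%.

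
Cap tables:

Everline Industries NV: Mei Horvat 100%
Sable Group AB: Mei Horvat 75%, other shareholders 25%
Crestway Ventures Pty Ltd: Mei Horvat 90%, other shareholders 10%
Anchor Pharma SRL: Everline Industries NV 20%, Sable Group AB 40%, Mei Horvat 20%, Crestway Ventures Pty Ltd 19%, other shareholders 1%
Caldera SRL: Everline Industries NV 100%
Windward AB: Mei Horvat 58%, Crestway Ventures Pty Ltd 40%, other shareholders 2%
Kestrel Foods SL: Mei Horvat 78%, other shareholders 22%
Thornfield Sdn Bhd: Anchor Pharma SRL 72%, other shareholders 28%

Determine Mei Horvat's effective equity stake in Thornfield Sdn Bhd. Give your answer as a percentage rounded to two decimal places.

Mei reaches Thornfield along 4 paths.
Via Everline → Anchor: 100% × 20% × 72% = 14.4%.
Via Sable → Anchor: 75% × 40% × 72% = 21.6%.
Via Anchor: 20% × 72% = 14.4%.
Via Crestway → Anchor: 90% × 19% × 72% = 12.312%.
Total: 14.4% + 21.6% + 14.4% + 12.312% = 62.712%.
Rounded: 62.71%.

62.71%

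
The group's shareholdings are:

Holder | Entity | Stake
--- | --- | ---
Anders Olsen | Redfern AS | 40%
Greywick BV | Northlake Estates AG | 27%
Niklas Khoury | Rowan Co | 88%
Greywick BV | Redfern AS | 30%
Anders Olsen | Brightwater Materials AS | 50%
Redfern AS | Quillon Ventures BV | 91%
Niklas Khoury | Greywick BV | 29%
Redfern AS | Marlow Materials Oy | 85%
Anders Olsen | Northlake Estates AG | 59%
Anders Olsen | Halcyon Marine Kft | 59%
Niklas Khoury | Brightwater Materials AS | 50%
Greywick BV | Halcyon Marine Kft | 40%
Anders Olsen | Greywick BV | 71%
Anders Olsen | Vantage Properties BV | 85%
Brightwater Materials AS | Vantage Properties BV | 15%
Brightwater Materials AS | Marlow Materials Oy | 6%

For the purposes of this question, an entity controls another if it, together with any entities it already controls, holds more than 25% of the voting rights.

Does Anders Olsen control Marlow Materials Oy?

Yes

Anders holds 71% of Greywick, so Anders controls Greywick.
Greywick and Anders together hold 30% + 40% = 70% of Redfern, so Anders controls Redfern.
Anders holds 50% of Brightwater, so Anders controls Brightwater.
Redfern and Brightwater together hold 85% + 6% = 91% of Marlow, so Anders controls Marlow.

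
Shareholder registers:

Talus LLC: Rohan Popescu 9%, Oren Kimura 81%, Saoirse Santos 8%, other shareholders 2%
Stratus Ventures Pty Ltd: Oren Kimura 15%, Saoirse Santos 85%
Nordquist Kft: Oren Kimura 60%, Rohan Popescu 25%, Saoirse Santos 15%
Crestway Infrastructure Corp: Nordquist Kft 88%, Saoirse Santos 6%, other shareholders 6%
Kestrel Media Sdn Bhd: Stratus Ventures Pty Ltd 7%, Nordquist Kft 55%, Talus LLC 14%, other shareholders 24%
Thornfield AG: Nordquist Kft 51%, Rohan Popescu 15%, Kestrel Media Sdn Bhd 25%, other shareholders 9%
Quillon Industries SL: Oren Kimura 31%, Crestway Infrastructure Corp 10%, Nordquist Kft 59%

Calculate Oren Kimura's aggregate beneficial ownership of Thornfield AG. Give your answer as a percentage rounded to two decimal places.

41.95%

Oren reaches Thornfield along 4 paths.
Via Nordquist: 60% × 51% = 30.6%.
Via Stratus → Kestrel: 15% × 7% × 25% = 0.2625%.
Via Nordquist → Kestrel: 60% × 55% × 25% = 8.25%.
Via Talus → Kestrel: 81% × 14% × 25% = 2.835%.
Total: 30.6% + 0.2625% + 8.25% + 2.835% = 41.9475%.
Rounded: 41.95%.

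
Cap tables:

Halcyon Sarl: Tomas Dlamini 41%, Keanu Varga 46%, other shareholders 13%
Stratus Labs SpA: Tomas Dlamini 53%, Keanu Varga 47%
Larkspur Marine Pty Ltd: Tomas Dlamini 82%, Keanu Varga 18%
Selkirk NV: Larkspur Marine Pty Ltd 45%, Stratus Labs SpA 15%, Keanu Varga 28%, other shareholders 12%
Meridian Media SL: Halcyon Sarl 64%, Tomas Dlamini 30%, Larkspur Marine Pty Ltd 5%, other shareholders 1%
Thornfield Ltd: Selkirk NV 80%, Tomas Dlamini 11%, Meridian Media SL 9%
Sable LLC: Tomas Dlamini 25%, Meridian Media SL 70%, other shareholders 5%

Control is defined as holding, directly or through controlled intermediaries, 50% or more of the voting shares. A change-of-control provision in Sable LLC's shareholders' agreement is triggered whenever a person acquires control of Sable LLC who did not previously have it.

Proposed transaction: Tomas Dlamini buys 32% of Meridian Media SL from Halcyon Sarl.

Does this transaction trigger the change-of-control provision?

The purchase adds only to Tomas's holdings (Halcyon's stake shrinks), so Tomas is the only person who could newly come to control Sable.
Tomas holds 53% of Stratus, so Tomas controls Stratus.
Tomas holds 82% of Larkspur, so Tomas controls Larkspur.
Larkspur and Stratus together hold 45% + 15% = 60% of Selkirk, so Tomas controls Selkirk.
Selkirk and Tomas together hold 80% + 11% = 91% of Thornfield, so Tomas controls Thornfield.
In Sable, Tomas's side holds only 25%, not ≥ 50%.
So before the transaction, Tomas does not control Sable.
After the purchase, Tomas's direct stake in Meridian rises to 30% + 32% = 62%, and Halcyon's stake falls to 32%.
Tomas and Larkspur together hold 62% + 5% = 67% of Meridian, so Tomas controls Meridian.
Tomas and Meridian together hold 25% + 70% = 95% of Sable, so Tomas controls Sable.
Tomas did not control Sable before and does after, so the clause is triggered.

Yes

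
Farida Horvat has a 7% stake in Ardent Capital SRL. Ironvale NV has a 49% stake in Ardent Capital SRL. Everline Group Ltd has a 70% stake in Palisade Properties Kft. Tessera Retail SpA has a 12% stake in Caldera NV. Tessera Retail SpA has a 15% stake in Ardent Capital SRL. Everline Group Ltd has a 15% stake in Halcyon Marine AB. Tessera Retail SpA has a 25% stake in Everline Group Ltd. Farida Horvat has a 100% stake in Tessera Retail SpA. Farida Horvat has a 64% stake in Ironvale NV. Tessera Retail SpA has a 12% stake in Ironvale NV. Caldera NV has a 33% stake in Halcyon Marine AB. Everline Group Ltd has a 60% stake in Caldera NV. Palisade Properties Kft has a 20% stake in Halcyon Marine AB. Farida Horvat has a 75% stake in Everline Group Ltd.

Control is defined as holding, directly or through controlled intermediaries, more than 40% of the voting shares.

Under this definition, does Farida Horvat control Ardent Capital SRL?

Farida holds 100% of Tessera, so Farida controls Tessera.
Farida and Tessera together hold 64% + 12% = 76% of Ironvale, so Farida controls Ironvale.
Ironvale and Tessera and Farida together hold 49% + 15% + 7% = 71% of Ardent, so Farida controls Ardent.

Yes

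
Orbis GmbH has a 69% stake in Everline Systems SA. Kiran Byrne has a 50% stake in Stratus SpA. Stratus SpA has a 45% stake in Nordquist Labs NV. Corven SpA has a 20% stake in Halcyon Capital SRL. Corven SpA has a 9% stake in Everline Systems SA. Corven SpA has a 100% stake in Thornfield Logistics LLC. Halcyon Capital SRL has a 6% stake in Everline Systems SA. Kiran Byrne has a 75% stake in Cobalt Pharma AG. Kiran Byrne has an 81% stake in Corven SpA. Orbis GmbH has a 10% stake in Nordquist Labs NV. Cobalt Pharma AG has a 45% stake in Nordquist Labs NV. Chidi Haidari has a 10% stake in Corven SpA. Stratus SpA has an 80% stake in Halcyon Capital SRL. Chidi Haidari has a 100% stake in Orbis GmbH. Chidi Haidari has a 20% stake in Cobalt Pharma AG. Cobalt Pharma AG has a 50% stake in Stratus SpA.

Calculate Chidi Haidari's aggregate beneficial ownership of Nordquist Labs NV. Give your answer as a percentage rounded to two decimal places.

23.50%

Chidi reaches Nordquist along 3 paths.
Via Cobalt: 20% × 45% = 9%.
Via Cobalt → Stratus: 20% × 50% × 45% = 4.5%.
Via Orbis: 100% × 10% = 10%.
Total: 9% + 4.5% + 10% = 23.5%.
Rounded: 23.50%.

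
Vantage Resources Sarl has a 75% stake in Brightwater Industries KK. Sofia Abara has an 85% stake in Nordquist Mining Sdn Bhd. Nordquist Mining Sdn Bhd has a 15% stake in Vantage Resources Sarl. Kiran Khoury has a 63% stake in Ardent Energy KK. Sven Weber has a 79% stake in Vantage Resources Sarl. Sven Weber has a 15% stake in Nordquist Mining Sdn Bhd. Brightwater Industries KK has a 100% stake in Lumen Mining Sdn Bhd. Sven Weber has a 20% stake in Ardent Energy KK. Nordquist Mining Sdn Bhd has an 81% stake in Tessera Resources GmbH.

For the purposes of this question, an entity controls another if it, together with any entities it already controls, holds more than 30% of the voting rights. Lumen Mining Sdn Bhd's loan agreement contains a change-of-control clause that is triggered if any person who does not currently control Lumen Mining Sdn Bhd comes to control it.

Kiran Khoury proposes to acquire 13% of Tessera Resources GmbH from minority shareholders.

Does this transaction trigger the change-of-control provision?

The purchase changes only Kiran's holdings, so Kiran is the only person who could newly come to control Lumen.
Kiran holds 63% of Ardent, so Kiran controls Ardent.
Neither Kiran nor any entity Kiran controls holds any voting interest in Lumen.
So before the transaction, Kiran does not control Lumen.
After the purchase, Kiran holds 13% of Tessera directly.
Kiran's side now holds 13% of Tessera, not > 30%, so Kiran still does not control Tessera.
After the transaction, neither Kiran nor any entity Kiran controls holds a voting interest in Lumen, so Kiran still does not control it.
No new person acquires control, so the clause is not triggered.

No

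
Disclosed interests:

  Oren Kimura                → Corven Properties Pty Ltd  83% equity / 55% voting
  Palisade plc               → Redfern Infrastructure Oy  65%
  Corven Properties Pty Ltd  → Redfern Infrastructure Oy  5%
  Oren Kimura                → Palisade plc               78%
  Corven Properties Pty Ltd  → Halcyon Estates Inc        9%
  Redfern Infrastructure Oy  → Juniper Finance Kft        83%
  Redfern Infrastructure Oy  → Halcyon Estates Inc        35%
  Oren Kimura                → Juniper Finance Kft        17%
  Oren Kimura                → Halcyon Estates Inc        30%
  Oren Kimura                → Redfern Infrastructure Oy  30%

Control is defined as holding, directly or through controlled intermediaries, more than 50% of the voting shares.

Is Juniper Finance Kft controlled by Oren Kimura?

Yes

Oren holds 78% of Palisade, so Oren controls Palisade.
Oren holds 55% of Corven, so Oren controls Corven.
Palisade and Oren and Corven together hold 65% + 30% + 5% = 100% of Redfern, so Oren controls Redfern.
Redfern and Oren together hold 83% + 17% = 100% of Juniper, so Oren controls Juniper.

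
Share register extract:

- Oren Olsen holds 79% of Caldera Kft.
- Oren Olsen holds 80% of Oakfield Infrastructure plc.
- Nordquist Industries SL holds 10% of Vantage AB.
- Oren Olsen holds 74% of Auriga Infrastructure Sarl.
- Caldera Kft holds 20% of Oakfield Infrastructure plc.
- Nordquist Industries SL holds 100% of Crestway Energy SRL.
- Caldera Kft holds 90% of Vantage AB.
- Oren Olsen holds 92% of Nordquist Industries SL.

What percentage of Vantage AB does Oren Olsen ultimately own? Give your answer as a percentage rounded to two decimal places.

Oren reaches Vantage along 2 paths.
Via Caldera: 79% × 90% = 71.1%.
Via Nordquist: 92% × 10% = 9.2%.
Total: 71.1% + 9.2% = 80.3%.
Rounded: 80.30%.

80.30%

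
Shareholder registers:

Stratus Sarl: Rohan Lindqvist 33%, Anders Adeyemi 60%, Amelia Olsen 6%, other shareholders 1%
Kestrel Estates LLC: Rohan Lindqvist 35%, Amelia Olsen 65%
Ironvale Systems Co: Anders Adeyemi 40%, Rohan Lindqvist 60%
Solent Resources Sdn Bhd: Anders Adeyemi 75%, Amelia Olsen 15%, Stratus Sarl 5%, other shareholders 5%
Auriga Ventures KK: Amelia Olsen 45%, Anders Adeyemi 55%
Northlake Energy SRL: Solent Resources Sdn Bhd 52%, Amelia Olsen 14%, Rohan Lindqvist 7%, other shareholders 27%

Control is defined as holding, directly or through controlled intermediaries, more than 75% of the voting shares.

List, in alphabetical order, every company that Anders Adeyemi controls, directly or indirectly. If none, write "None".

Anders's largest direct stake is 75% in Solent, which does not meet the threshold.

None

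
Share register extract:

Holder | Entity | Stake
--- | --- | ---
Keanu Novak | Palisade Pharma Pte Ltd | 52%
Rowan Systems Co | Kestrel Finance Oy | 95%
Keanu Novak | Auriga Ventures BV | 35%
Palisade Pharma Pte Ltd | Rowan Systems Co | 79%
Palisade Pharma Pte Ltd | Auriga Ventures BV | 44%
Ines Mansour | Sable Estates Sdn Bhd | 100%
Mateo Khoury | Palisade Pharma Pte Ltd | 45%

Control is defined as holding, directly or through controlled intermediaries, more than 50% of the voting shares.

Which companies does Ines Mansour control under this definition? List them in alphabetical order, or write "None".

Ines holds 100% of Sable, so Ines controls Sable.
No other company's threshold is met.

Sable Estates Sdn Bhd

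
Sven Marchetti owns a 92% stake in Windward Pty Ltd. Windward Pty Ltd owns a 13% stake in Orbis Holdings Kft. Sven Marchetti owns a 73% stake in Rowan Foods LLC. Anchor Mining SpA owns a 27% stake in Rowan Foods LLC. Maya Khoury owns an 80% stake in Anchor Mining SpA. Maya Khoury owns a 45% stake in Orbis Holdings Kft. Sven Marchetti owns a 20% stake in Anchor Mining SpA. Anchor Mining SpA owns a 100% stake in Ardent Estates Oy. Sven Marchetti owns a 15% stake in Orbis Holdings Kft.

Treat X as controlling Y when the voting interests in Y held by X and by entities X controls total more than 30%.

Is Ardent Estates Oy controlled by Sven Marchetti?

No

Sven holds 92% of Windward, so Sven controls Windward.
Sven holds 73% of Rowan, so Sven controls Rowan.
Neither Sven nor any entity Sven controls holds any voting interest in Ardent.
So Sven does not control Ardent.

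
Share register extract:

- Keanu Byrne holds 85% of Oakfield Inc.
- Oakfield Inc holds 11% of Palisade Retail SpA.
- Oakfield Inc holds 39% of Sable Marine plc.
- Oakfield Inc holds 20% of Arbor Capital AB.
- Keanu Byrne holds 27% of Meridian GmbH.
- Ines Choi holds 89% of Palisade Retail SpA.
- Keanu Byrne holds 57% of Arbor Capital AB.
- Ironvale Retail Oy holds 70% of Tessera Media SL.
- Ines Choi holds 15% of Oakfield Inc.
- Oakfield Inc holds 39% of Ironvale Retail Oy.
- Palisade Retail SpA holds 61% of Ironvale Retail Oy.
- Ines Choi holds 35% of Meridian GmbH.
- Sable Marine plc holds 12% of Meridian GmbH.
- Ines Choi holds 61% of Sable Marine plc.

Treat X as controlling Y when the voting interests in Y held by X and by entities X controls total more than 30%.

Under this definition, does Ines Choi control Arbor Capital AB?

No

Ines holds 89% of Palisade, so Ines controls Palisade.
Ines holds 61% of Sable, so Ines controls Sable.
Palisade holds 61% of Ironvale, so Ines controls Ironvale.
Ironvale holds 70% of Tessera, so Ines controls Tessera.
Sable and Ines together hold 12% + 35% = 47% of Meridian, so Ines controls Meridian.
Neither Ines nor any entity Ines controls holds any voting interest in Arbor.
So Ines does not control Arbor.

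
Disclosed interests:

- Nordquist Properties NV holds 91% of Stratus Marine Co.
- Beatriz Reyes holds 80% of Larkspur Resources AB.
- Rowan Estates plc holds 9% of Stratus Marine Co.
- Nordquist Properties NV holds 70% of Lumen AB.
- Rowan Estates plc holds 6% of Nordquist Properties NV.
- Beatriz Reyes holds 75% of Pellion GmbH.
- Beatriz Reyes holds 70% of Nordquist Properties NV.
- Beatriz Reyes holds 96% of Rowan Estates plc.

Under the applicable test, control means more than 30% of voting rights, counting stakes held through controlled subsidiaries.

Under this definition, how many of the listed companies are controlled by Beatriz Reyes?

Beatriz holds 96% of Rowan, so Beatriz controls Rowan.
Beatriz holds 80% of Larkspur, so Beatriz controls Larkspur.
Beatriz and Rowan together hold 70% + 6% = 76% of Nordquist, so Beatriz controls Nordquist.
Beatriz holds 75% of Pellion, so Beatriz controls Pellion.
Nordquist and Rowan together hold 91% + 9% = 100% of Stratus, so Beatriz controls Stratus.
Nordquist holds 70% of Lumen, so Beatriz controls Lumen.
Beatriz controls 6 companies.

6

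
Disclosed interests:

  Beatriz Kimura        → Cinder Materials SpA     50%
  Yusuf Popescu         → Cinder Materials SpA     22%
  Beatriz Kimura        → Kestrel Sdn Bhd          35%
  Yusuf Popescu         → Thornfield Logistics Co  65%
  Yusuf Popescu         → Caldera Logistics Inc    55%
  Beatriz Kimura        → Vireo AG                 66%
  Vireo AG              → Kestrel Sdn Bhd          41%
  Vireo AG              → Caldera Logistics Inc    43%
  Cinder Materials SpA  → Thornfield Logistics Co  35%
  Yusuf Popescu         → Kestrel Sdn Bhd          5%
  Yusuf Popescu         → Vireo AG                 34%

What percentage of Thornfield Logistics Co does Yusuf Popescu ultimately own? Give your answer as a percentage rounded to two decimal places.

Yusuf reaches Thornfield along 2 paths.
Via Cinder: 22% × 35% = 7.7%.
Direct stake: 65% = 65%.
Total: 7.7% + 65% = 72.7%.
Rounded: 72.70%.

72.70%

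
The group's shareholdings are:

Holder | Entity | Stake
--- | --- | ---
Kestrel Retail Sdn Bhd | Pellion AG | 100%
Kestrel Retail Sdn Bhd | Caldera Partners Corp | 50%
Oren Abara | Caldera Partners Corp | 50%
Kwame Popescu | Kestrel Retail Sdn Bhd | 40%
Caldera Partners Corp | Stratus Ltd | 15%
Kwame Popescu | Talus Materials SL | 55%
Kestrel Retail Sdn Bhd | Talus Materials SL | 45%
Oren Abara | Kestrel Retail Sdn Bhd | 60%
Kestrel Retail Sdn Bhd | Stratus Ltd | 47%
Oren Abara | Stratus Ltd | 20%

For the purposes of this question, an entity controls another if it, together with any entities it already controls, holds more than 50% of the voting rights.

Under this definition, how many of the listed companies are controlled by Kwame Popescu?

1

Kwame holds 55% of Talus, so Kwame controls Talus.
No other company's threshold is met.
Kwame controls 1 company.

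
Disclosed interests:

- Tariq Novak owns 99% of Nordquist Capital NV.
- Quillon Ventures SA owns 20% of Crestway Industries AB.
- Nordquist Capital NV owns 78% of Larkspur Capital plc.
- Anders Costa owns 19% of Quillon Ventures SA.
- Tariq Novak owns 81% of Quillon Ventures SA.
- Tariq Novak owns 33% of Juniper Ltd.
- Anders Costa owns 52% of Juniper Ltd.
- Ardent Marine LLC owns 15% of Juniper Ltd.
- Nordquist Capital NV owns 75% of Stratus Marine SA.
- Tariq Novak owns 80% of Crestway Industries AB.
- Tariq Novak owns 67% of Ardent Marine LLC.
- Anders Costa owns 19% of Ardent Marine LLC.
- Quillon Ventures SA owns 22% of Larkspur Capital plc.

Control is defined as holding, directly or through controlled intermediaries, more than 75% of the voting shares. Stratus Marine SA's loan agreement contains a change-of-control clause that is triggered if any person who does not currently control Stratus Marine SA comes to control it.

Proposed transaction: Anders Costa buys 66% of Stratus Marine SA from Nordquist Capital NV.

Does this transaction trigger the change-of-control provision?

No

The purchase adds only to Anders's holdings (Nordquist's stake shrinks), so Anders is the only person who could newly come to control Stratus.
Anders's largest direct stake is 52% in Juniper, which does not meet the threshold, so Anders controls no company.
Neither Anders nor any entity Anders controls holds any voting interest in Stratus.
So before the transaction, Anders does not control Stratus.
After the purchase, Anders holds 66% of Stratus directly, and Nordquist's stake falls to 9%.
After the transaction, Anders's side holds 66% of Stratus, not > 75%, so Anders still does not control Stratus.
No new person acquires control, so the clause is not triggered.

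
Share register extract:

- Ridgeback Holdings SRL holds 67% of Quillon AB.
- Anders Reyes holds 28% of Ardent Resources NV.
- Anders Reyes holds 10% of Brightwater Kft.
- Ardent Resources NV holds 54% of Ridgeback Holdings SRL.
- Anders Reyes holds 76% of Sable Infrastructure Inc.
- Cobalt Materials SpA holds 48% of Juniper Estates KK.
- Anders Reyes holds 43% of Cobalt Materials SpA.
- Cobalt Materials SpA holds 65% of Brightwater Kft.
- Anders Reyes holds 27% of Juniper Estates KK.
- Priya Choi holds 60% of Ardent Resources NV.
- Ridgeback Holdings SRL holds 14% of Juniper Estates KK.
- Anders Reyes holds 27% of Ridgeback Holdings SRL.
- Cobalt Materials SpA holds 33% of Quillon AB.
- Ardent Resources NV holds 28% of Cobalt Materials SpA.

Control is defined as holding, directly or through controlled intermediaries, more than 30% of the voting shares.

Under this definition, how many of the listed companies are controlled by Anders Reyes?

5

Anders holds 43% of Cobalt, so Anders controls Cobalt.
Cobalt holds 33% of Quillon, so Anders controls Quillon.
Anders and Cobalt together hold 10% + 65% = 75% of Brightwater, so Anders controls Brightwater.
Cobalt and Anders together hold 48% + 27% = 75% of Juniper, so Anders controls Juniper.
Anders holds 76% of Sable, so Anders controls Sable.
No other company's threshold is met.
Anders controls 5 companies.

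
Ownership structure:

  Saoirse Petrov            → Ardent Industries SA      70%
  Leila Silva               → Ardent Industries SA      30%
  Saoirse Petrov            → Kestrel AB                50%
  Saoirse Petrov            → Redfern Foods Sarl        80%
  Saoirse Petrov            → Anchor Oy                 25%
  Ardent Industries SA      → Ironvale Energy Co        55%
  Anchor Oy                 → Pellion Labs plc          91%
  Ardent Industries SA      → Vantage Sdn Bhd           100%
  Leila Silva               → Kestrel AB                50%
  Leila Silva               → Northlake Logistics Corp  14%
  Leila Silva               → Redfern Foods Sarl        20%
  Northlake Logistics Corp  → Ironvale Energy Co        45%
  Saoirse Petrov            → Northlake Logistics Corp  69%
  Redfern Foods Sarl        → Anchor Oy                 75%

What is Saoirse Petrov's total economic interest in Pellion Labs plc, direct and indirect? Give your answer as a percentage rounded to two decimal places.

Saoirse reaches Pellion along 2 paths.
Via Redfern → Anchor: 80% × 75% × 91% = 54.6%.
Via Anchor: 25% × 91% = 22.75%.
Total: 54.6% + 22.75% = 77.35%.

77.35%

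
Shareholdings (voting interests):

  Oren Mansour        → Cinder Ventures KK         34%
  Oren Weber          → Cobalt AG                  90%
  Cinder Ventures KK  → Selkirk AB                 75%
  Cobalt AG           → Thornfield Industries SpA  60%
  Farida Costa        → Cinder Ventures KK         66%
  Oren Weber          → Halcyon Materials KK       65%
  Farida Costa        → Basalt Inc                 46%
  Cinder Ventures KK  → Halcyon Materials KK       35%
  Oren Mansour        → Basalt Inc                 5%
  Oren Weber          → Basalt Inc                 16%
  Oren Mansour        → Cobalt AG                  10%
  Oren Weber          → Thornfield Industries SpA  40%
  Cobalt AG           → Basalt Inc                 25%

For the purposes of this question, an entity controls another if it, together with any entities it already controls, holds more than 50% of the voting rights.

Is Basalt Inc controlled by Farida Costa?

No

Farida holds 66% of Cinder, so Farida controls Cinder.
Cinder holds 75% of Selkirk, so Farida controls Selkirk.
In Basalt, Farida's side holds only 46%, not > 50%.
So Farida does not control Basalt.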